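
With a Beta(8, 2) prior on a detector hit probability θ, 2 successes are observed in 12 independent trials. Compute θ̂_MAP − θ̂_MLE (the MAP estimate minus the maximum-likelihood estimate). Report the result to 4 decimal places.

Posterior is Beta(10, 12); MAP = (10−1)/(22−2) = 9/20 ≈ 0.45000.
MLE ignores the prior: θ̂_MLE = k/n = 2/12 ≈ 0.16667.
Difference = 9/20 − 2/12 = 17/60 ≈ 0.2833.

MAP − MLE = 0.2833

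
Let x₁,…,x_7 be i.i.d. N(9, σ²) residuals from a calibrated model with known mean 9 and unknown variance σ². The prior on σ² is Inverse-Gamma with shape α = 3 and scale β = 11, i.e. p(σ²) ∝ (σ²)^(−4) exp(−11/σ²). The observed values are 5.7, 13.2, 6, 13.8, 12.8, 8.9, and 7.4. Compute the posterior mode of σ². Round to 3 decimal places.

σ̂²_MAP = 6.639

Sum of squared deviations about the known mean: SS = (5.7−9)² + (13.2−9)² + (6−9)² + (13.8−9)² + (12.8−9)² + (8.9−9)² + (7.4−9)² = 77.58.
The Normal likelihood contributes (σ²)^(−n/2) exp(−SS/(2σ²)), so the posterior is Inverse-Gamma(α + n/2, β + SS/2) = Inverse-Gamma(6.5, 49.79).
The mode of Inverse-Gamma(a, b) is b/(a+1) = 49.79/7.5 ≈ 6.639.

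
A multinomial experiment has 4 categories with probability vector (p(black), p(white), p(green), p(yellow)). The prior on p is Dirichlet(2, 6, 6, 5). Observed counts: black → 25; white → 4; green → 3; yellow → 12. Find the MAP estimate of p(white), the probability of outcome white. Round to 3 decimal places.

The posterior is Dirichlet(αᵢ + nᵢ) = Dirichlet(27, 10, 9, 17).
For a Dirichlet(a₁,…,a_K) with all aᵢ > 1, the mode has j-th component (aⱼ − 1)/(Σaᵢ − K).
Here Σaᵢ = 63 and K = 4, so p(white) = (10 − 1)/(63 − 4) = 9/59 ≈ 0.153.

MAP estimate of p(white) = 0.153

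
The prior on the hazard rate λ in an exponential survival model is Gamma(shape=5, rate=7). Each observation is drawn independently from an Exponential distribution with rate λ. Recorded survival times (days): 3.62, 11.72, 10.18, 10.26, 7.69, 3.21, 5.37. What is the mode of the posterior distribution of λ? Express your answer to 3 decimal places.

λ̂_MAP = 0.186

The Exponential(rate=λ) likelihood is ∝ λ^n e^(−λΣtᵢ). Here n = 7 and Σtᵢ = 3.62 + 11.72 + 10.18 + 10.26 + 7.69 + 3.21 + 5.37 = 52.05.
Posterior ∝ λ^4e^(−7λ) · λ^7e^(−52.05λ) = λ^11e^(−59.05λ), i.e. Gamma(12, 59.05).
Mode = (a−1)/b = 11/59.05 ≈ 0.186.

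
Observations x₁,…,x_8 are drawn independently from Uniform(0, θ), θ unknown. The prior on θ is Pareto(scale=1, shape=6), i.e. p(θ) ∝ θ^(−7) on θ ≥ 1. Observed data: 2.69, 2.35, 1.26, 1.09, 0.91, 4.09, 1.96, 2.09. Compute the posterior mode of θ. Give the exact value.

The Uniform(0, θ) likelihood is θ^(−n) for θ ≥ max(xᵢ), zero otherwise. Here max(xᵢ) = 4.09.
Posterior ∝ θ^(−7) · θ^(−8) = θ^(−15) on θ ≥ max(1, 4.09) = 4.09.
This density is strictly decreasing in θ, so the posterior mode lies at the lower boundary of the support.

θ̂_MAP = 4.09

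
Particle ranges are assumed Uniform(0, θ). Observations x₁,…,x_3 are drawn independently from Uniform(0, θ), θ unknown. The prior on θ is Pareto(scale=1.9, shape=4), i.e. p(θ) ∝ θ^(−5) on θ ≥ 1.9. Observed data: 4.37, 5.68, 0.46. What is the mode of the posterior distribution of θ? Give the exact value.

The Uniform(0, θ) likelihood is θ^(−n) for θ ≥ max(xᵢ), zero otherwise. Here max(xᵢ) = 5.68.
Posterior ∝ θ^(−5) · θ^(−3) = θ^(−8) on θ ≥ max(1.9, 5.68) = 5.68.
This density is strictly decreasing in θ, so the posterior mode lies at the lower boundary of the support.

θ̂_MAP = 5.68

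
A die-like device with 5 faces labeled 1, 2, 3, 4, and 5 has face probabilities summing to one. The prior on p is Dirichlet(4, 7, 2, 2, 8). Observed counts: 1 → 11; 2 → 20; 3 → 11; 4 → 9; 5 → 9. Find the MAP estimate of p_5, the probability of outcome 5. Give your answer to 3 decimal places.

The posterior is Dirichlet(αᵢ + nᵢ) = Dirichlet(15, 27, 13, 11, 17).
For a Dirichlet(a₁,…,a_K) with all aᵢ > 1, the mode has j-th component (aⱼ − 1)/(Σaᵢ − K).
Here Σaᵢ = 83 and K = 5, so p_5 = (17 − 1)/(83 − 5) = 16/78 ≈ 0.205.

MAP estimate: 0.205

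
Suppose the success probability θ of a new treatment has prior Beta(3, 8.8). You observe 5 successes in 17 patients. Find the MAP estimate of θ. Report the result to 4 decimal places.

θ̂_MAP = 0.2612

Prior: Beta(3, 8.8).
Data: 5 successes in 17 trials. The binomial likelihood contributes θ^5(1−θ)^12, so the posterior is Beta(3+5, 8.8+12) = Beta(8, 20.8).
For Beta(a, b) with a, b > 1 the mode is (a−1)/(a+b−2) = 7/26.8 ≈ 0.2612.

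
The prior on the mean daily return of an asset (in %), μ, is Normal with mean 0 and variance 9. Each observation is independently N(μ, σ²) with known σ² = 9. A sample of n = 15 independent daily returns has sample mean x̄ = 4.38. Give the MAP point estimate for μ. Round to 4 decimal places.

n = 15, x̄ = 4.38.
For a Normal prior and Normal likelihood with known variance, the posterior is Normal; its mode equals its mean, the precision-weighted average.
Prior precision 1/σ₀² = 1/9; data precision n/σ² = 15/9 = 5/3.
μ̂ = ((1/9)·0 + (5/3)·4.38) / (1/9 + 5/3) = 7.3/(16/9) = 4.10625 ≈ 4.1063.

μ̂_MAP = 4.1063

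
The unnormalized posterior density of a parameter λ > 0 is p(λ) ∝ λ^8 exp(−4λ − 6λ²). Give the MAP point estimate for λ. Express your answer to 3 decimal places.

λ̂_MAP = 0.667

ℓ'(λ) = 8/λ − 4 − 12λ. Setting this to zero and multiplying by λ: 12λ² + 4λ − 8 = 0.
λ = (−4 + √(4² + 4·12·8)) / (2·12) = (−4 + √400) / 24 = (−4 + 20)/24 = 2/3.
ℓ''(λ) = −8/λ² − 12 < 0, confirming a maximum.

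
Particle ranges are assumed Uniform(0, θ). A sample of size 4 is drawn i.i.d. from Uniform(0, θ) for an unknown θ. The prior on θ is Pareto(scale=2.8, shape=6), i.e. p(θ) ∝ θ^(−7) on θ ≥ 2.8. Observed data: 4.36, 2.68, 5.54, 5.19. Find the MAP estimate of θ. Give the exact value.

θ̂_MAP = 5.54

The Uniform(0, θ) likelihood is θ^(−n) for θ ≥ max(xᵢ), zero otherwise. Here max(xᵢ) = 5.54.
Posterior ∝ θ^(−7) · θ^(−4) = θ^(−11) on θ ≥ max(2.8, 5.54) = 5.54.
This density is strictly decreasing in θ, so the posterior mode lies at the lower boundary of the support.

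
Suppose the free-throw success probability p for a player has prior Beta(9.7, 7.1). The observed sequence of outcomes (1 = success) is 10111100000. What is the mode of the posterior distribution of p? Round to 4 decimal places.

p̂_MAP = 0.5310

Prior: Beta(9.7, 7.1).
Data: 5 successes in 11 trials (from the sequence). The binomial likelihood contributes p^5(1−p)^6, so the posterior is Beta(9.7+5, 7.1+6) = Beta(14.7, 13.1).
For Beta(a, b) with a, b > 1 the mode is (a−1)/(a+b−2) = 13.7/25.8 ≈ 0.5310.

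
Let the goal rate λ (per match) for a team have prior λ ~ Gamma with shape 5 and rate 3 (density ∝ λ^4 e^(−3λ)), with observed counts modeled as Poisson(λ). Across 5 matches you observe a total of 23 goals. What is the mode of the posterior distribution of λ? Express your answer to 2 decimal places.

λ̂_MAP = 3.38

Σxᵢ = 23, n = 5.
Posterior ∝ λ^4e^(−3λ) · λ^23e^(−5λ) = λ^27e^(−8λ), i.e. Gamma(shape=28, rate=8).
The mode of a Gamma(a, b) with a ≥ 1 (shape–rate) is (a−1)/b = 27/8 ≈ 3.38.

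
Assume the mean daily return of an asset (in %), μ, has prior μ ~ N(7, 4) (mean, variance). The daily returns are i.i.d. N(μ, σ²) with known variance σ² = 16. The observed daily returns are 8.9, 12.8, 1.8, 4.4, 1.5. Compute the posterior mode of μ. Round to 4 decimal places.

n = 5; x̄ = (8.9 + 12.8 + 1.8 + 4.4 + 1.5)/5 = 29.4/5 = 5.88.
For a Normal prior and Normal likelihood with known variance, the posterior is Normal; its mode equals its mean, the precision-weighted average.
Prior precision 1/σ₀² = 1/4 = 0.25; data precision n/σ² = 5/16 = 0.3125.
μ̂ = (0.25·7 + 0.3125·5.88) / (0.25 + 0.3125) = 3.5875/0.5625 = 287/45 ≈ 6.3778.

μ̂_MAP = 6.3778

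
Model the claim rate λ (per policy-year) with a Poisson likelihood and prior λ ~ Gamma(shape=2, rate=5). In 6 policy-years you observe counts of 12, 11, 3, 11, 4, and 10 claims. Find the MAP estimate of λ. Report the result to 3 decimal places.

λ̂_MAP = 4.727

Σxᵢ = 12+11+3+11+4+10 = 51, with n = 6.
Posterior ∝ λe^(−5λ) · λ^51e^(−6λ) = λ^52e^(−11λ), i.e. Gamma(shape=53, rate=11).
The mode of a Gamma(a, b) with a ≥ 1 (shape–rate) is (a−1)/b = 52/11 ≈ 4.727.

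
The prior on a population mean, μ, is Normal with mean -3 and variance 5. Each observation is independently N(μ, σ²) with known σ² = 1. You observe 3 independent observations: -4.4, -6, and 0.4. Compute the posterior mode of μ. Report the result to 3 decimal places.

μ̂_MAP = -3.313

n = 3; x̄ = ((-4.4) + (-6) + 0.4)/3 = -10/3 = -10/3 ≈ -3.3333.
For a Normal prior and Normal likelihood with known variance, the posterior is Normal; its mode equals its mean, the precision-weighted average.
Prior precision 1/σ₀² = 1/5 = 0.2; data precision n/σ² = 3/1 = 3.
μ̂ = (0.2·(-3) + 3·(-10/3)) / (0.2 + 3) = (-10.6)/3.2 = -3.3125 ≈ -3.313.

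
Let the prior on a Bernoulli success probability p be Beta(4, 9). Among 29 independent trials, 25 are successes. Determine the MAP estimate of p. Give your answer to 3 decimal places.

Prior: Beta(4, 9).
Data: 25 successes in 29 trials. The binomial likelihood contributes p^25(1−p)^4, so the posterior is Beta(4+25, 9+4) = Beta(29, 13).
For Beta(a, b) with a, b > 1 the mode is (a−1)/(a+b−2) = 28/40 ≈ 0.700.

p̂_MAP = 0.700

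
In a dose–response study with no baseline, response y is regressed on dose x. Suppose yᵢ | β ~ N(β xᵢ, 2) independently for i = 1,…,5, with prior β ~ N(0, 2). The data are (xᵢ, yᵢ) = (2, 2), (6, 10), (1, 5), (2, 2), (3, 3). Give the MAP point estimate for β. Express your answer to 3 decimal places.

log p(β | y) = −Σ(yᵢ − βxᵢ)²/(2·2) − β²/(2·2) + const.
Setting the derivative to zero: Σxᵢ(yᵢ − βxᵢ)/2 − β/2 = 0, so β = Σxᵢyᵢ / (Σxᵢ² + σ²/τ²).
Σxᵢyᵢ = 2·2 + 6·10 + 1·5 + 2·2 + 3·3 = 82; Σxᵢ² = 54; σ²/τ² = 1.
β̂_MAP = 82 / (54 + 1) = 82/55 ≈ 1.491.

β̂_MAP = 1.491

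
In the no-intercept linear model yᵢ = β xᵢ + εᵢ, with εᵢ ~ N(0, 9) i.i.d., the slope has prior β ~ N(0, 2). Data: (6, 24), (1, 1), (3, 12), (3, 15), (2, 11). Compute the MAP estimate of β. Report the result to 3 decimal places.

β̂_MAP = 3.906

log p(β | y) = −Σ(yᵢ − βxᵢ)²/(2·9) − β²/(2·2) + const.
Setting the derivative to zero: Σxᵢ(yᵢ − βxᵢ)/9 − β/2 = 0, so β = Σxᵢyᵢ / (Σxᵢ² + σ²/τ²).
Σxᵢyᵢ = 6·24 + 1·1 + 3·12 + 3·15 + 2·11 = 248; Σxᵢ² = 59; σ²/τ² = 4.5.
β̂_MAP = 248 / (59 + 4.5) = 248/63.5 ≈ 3.906.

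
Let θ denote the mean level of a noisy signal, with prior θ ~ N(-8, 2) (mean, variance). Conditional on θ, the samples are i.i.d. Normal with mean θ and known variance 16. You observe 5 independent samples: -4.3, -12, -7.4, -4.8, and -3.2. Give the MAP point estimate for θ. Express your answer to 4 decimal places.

θ̂_MAP = -7.3615

n = 5; x̄ = ((-4.3) + (-12) + (-7.4) + (-4.8) + (-3.2))/5 = -31.7/5 = -6.34.
For a Normal prior and Normal likelihood with known variance, the posterior is Normal; its mode equals its mean, the precision-weighted average.
Prior precision 1/σ₀² = 1/2 = 0.5; data precision n/σ² = 5/16 = 0.3125.
θ̂ = (0.5·(-8) + 0.3125·(-6.34)) / (0.5 + 0.3125) = (-5.98125)/0.8125 = -957/130 ≈ -7.3615.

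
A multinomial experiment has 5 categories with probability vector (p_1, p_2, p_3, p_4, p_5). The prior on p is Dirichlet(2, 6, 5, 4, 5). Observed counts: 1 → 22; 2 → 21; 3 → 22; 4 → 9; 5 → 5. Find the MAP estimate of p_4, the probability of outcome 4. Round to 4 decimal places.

The posterior is Dirichlet(αᵢ + nᵢ) = Dirichlet(24, 27, 27, 13, 10).
For a Dirichlet(a₁,…,a_K) with all aᵢ > 1, the mode has j-th component (aⱼ − 1)/(Σaᵢ − K).
Here Σaᵢ = 101 and K = 5, so p_4 = (13 − 1)/(101 − 5) = 12/96 ≈ 0.1250.

MAP estimate: 0.1250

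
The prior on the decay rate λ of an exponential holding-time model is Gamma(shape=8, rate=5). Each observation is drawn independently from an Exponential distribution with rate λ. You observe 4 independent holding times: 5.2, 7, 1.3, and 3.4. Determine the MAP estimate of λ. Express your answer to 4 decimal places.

λ̂_MAP = 0.5023

The Exponential(rate=λ) likelihood is ∝ λ^n e^(−λΣtᵢ). Here n = 4 and Σtᵢ = 5.2 + 7 + 1.3 + 3.4 = 16.9.
Posterior ∝ λ^7e^(−5λ) · λ^4e^(−16.9λ) = λ^11e^(−21.9λ), i.e. Gamma(12, 21.9).
Mode = (a−1)/b = 11/21.9 ≈ 0.5023.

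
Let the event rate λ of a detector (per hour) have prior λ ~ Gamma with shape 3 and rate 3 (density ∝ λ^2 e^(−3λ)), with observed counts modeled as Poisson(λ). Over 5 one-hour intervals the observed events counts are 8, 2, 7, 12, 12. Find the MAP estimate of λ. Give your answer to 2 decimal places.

λ̂_MAP = 5.38

Σxᵢ = 8+2+7+12+12 = 41, with n = 5.
Posterior ∝ λ^2e^(−3λ) · λ^41e^(−5λ) = λ^43e^(−8λ), i.e. Gamma(shape=44, rate=8).
The mode of a Gamma(a, b) with a ≥ 1 (shape–rate) is (a−1)/b = 43/8 ≈ 5.38.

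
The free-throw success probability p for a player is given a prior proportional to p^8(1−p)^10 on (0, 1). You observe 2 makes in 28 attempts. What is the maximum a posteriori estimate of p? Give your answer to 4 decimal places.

p̂_MAP = 0.2174

The prior density ∝ p^8(1−p)^10 is the kernel of Beta(9, 11).
Data: 2 successes in 28 trials. The binomial likelihood contributes p^2(1−p)^26, so the posterior is Beta(9+2, 11+26) = Beta(11, 37).
For Beta(a, b) with a, b > 1 the mode is (a−1)/(a+b−2) = 10/46 ≈ 0.2174.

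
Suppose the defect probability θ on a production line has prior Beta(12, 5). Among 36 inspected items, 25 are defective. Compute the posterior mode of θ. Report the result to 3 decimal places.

Prior: Beta(12, 5).
Data: 25 successes in 36 trials. The binomial likelihood contributes θ^25(1−θ)^11, so the posterior is Beta(12+25, 5+11) = Beta(37, 16).
For Beta(a, b) with a, b > 1 the mode is (a−1)/(a+b−2) = 36/51 ≈ 0.706.

θ̂_MAP = 0.706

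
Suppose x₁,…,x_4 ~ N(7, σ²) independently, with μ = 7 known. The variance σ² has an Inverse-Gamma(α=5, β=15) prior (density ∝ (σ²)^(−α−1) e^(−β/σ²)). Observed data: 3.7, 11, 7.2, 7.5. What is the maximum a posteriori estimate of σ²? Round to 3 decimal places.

σ̂²_MAP = 3.574

Sum of squared deviations about the known mean: SS = (3.7−7)² + (11−7)² + (7.2−7)² + (7.5−7)² = 27.18.
The Normal likelihood contributes (σ²)^(−n/2) exp(−SS/(2σ²)), so the posterior is Inverse-Gamma(α + n/2, β + SS/2) = Inverse-Gamma(7, 28.59).
The mode of Inverse-Gamma(a, b) is b/(a+1) = 28.59/8 ≈ 3.574.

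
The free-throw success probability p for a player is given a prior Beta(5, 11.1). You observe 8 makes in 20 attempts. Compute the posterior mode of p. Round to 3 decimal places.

p̂_MAP = 0.352

Prior: Beta(5, 11.1).
Data: 8 successes in 20 trials. The binomial likelihood contributes p^8(1−p)^12, so the posterior is Beta(5+8, 11.1+12) = Beta(13, 23.1).
For Beta(a, b) with a, b > 1 the mode is (a−1)/(a+b−2) = 12/34.1 ≈ 0.352.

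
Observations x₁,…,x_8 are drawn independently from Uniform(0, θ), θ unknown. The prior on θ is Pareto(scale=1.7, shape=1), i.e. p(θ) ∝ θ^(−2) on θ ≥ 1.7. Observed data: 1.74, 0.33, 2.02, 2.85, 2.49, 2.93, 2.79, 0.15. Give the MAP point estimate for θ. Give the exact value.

The Uniform(0, θ) likelihood is θ^(−n) for θ ≥ max(xᵢ), zero otherwise. Here max(xᵢ) = 2.93.
Posterior ∝ θ^(−2) · θ^(−8) = θ^(−10) on θ ≥ max(1.7, 2.93) = 2.93.
This density is strictly decreasing in θ, so the posterior mode lies at the lower boundary of the support.

θ̂_MAP = 2.93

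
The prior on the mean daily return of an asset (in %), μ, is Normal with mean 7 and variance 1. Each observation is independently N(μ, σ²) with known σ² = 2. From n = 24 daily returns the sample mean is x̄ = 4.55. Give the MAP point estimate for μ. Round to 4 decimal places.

μ̂_MAP = 4.7385

n = 24, x̄ = 4.55.
For a Normal prior and Normal likelihood with known variance, the posterior is Normal; its mode equals its mean, the precision-weighted average.
Prior precision 1/σ₀² = 1/1 = 1; data precision n/σ² = 24/2 = 12.
μ̂ = (1·7 + 12·4.55) / (1 + 12) = 61.6/13 = 308/65 ≈ 4.7385.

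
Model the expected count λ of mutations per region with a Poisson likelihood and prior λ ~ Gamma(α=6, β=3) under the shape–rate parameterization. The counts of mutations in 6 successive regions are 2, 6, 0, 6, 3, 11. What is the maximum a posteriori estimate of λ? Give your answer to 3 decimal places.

λ̂_MAP = 3.667

Σxᵢ = 2+6+0+6+3+11 = 28, with n = 6.
Posterior ∝ λ^5e^(−3λ) · λ^28e^(−6λ) = λ^33e^(−9λ), i.e. Gamma(shape=34, rate=9).
The mode of a Gamma(a, b) with a ≥ 1 (shape–rate) is (a−1)/b = 33/9 ≈ 3.667.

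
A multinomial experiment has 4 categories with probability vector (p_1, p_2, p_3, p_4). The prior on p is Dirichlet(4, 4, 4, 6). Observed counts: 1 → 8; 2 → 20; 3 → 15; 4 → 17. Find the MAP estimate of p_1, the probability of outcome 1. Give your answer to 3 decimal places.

The posterior is Dirichlet(αᵢ + nᵢ) = Dirichlet(12, 24, 19, 23).
For a Dirichlet(a₁,…,a_K) with all aᵢ > 1, the mode has j-th component (aⱼ − 1)/(Σaᵢ − K).
Here Σaᵢ = 78 and K = 4, so p_1 = (12 − 1)/(78 − 4) = 11/74 ≈ 0.149.

MAP estimate: 0.149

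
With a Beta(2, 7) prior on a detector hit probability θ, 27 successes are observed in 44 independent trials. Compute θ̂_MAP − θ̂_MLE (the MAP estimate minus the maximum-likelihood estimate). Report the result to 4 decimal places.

Posterior is Beta(29, 24); MAP = (29−1)/(53−2) = 28/51 ≈ 0.54902.
MLE ignores the prior: θ̂_MLE = k/n = 27/44 ≈ 0.61364.
Difference = 28/51 − 27/44 = -145/2244 ≈ -0.0646.

MAP − MLE = -0.0646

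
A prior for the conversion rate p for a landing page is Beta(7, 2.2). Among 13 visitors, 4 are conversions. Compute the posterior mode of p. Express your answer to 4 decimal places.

p̂_MAP = 0.4950

Prior: Beta(7, 2.2).
Data: 4 successes in 13 trials. The binomial likelihood contributes p^4(1−p)^9, so the posterior is Beta(7+4, 2.2+9) = Beta(11, 11.2).
For Beta(a, b) with a, b > 1 the mode is (a−1)/(a+b−2) = 10/20.2 ≈ 0.4950.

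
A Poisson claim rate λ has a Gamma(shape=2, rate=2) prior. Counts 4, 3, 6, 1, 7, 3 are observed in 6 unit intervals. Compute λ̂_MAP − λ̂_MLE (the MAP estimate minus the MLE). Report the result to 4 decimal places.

MAP − MLE = -0.8750

Σxᵢ = 24. Posterior is Gamma(26, 8); MAP = (26−1)/8 = 25/8 ≈ 3.12500.
MLE = x̄ = 24/6 ≈ 4.00000.
Difference = 25/8 − 24/6 = -7/8 ≈ -0.8750.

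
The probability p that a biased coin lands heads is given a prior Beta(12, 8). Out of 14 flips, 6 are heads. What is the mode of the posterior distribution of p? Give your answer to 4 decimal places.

Prior: Beta(12, 8).
Data: 6 successes in 14 trials. The binomial likelihood contributes p^6(1−p)^8, so the posterior is Beta(12+6, 8+8) = Beta(18, 16).
For Beta(a, b) with a, b > 1 the mode is (a−1)/(a+b−2) = 17/32 ≈ 0.5313.

p̂_MAP = 0.5313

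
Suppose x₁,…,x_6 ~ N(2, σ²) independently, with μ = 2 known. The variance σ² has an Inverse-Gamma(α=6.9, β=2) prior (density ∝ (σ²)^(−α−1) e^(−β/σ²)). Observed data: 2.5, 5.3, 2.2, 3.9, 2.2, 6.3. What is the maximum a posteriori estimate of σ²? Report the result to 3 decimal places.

Sum of squared deviations about the known mean: SS = (2.5−2)² + (5.3−2)² + (2.2−2)² + (3.9−2)² + (2.2−2)² + (6.3−2)² = 33.32.
The Normal likelihood contributes (σ²)^(−n/2) exp(−SS/(2σ²)), so the posterior is Inverse-Gamma(α + n/2, β + SS/2) = Inverse-Gamma(9.9, 18.66).
The mode of Inverse-Gamma(a, b) is b/(a+1) = 18.66/10.9 ≈ 1.712.

σ̂²_MAP = 1.712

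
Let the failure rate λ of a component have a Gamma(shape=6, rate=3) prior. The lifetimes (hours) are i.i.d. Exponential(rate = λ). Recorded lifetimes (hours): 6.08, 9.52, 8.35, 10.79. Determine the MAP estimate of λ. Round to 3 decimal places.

λ̂_MAP = 0.238

The Exponential(rate=λ) likelihood is ∝ λ^n e^(−λΣtᵢ). Here n = 4 and Σtᵢ = 6.08 + 9.52 + 8.35 + 10.79 = 34.74.
Posterior ∝ λ^5e^(−3λ) · λ^4e^(−34.74λ) = λ^9e^(−37.74λ), i.e. Gamma(10, 37.74).
Mode = (a−1)/b = 9/37.74 ≈ 0.238.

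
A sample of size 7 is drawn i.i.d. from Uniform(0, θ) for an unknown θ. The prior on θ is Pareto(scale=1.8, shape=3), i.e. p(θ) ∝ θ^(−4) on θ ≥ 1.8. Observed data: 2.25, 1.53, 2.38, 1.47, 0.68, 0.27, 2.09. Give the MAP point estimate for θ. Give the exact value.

θ̂_MAP = 2.38

The Uniform(0, θ) likelihood is θ^(−n) for θ ≥ max(xᵢ), zero otherwise. Here max(xᵢ) = 2.38.
Posterior ∝ θ^(−4) · θ^(−7) = θ^(−11) on θ ≥ max(1.8, 2.38) = 2.38.
This density is strictly decreasing in θ, so the posterior mode lies at the lower boundary of the support.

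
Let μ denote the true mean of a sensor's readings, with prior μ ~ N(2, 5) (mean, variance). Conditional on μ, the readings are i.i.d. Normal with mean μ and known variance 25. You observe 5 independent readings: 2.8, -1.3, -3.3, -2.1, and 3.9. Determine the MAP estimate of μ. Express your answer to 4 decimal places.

n = 5; x̄ = (2.8 + (-1.3) + (-3.3) + (-2.1) + 3.9)/5 = 0/5 = 0.
For a Normal prior and Normal likelihood with known variance, the posterior is Normal; its mode equals its mean, the precision-weighted average.
Prior precision 1/σ₀² = 1/5 = 0.2; data precision n/σ² = 5/25 = 0.2.
μ̂ = (0.2·2 + 0.2·0) / (0.2 + 0.2) = 0.4/0.4 = 1.0000.

μ̂_MAP = 1.0000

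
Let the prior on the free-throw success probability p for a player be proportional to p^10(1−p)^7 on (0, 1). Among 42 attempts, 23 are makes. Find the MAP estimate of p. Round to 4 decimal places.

p̂_MAP = 0.5593

The prior density ∝ p^10(1−p)^7 is the kernel of Beta(11, 8).
Data: 23 successes in 42 trials. The binomial likelihood contributes p^23(1−p)^19, so the posterior is Beta(11+23, 8+19) = Beta(34, 27).
For Beta(a, b) with a, b > 1 the mode is (a−1)/(a+b−2) = 33/59 ≈ 0.5593.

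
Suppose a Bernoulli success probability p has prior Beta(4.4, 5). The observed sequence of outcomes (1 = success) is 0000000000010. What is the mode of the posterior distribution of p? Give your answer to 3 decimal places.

p̂_MAP = 0.216

Prior: Beta(4.4, 5).
Data: 1 success in 13 trials (from the sequence). The binomial likelihood contributes p(1−p)^12, so the posterior is Beta(4.4+1, 5+12) = Beta(5.4, 17).
For Beta(a, b) with a, b > 1 the mode is (a−1)/(a+b−2) = 4.4/20.4 ≈ 0.216.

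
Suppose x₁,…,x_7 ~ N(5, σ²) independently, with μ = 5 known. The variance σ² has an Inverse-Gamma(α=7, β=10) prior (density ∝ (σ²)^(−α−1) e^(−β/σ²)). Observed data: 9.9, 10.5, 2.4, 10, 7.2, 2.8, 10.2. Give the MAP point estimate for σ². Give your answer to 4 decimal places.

σ̂²_MAP = 6.2061

Sum of squared deviations about the known mean: SS = (9.9−5)² + (10.5−5)² + (2.4−5)² + (10−5)² + (7.2−5)² + (2.8−5)² + (10.2−5)² = 122.74.
The Normal likelihood contributes (σ²)^(−n/2) exp(−SS/(2σ²)), so the posterior is Inverse-Gamma(α + n/2, β + SS/2) = Inverse-Gamma(10.5, 71.37).
The mode of Inverse-Gamma(a, b) is b/(a+1) = 71.37/11.5 ≈ 6.2061.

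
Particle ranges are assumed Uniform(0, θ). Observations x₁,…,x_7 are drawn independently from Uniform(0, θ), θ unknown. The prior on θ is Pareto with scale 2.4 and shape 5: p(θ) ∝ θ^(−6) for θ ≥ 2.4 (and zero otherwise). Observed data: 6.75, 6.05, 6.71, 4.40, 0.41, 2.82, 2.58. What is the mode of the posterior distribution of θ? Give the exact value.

θ̂_MAP = 6.75

The Uniform(0, θ) likelihood is θ^(−n) for θ ≥ max(xᵢ), zero otherwise. Here max(xᵢ) = 6.75.
Posterior ∝ θ^(−6) · θ^(−7) = θ^(−13) on θ ≥ max(2.4, 6.75) = 6.75.
This density is strictly decreasing in θ, so the posterior mode lies at the lower boundary of the support.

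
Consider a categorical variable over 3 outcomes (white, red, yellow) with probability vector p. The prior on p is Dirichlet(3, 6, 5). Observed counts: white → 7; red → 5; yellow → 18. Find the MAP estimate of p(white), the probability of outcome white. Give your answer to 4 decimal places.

MAP estimate of p(white) = 0.2195

The posterior is Dirichlet(αᵢ + nᵢ) = Dirichlet(10, 11, 23).
For a Dirichlet(a₁,…,a_K) with all aᵢ > 1, the mode has j-th component (aⱼ − 1)/(Σaᵢ − K).
Here Σaᵢ = 44 and K = 3, so p(white) = (10 − 1)/(44 − 3) = 9/41 ≈ 0.2195.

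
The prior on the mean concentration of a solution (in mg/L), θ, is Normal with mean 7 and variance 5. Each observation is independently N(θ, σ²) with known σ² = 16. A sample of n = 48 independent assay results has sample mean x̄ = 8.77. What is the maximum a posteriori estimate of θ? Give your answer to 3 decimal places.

θ̂_MAP = 8.659

n = 48, x̄ = 8.77.
For a Normal prior and Normal likelihood with known variance, the posterior is Normal; its mode equals its mean, the precision-weighted average.
Prior precision 1/σ₀² = 1/5 = 0.2; data precision n/σ² = 48/16 = 3.
θ̂ = (0.2·7 + 3·8.77) / (0.2 + 3) = 27.71/3.2 = 8.659375 ≈ 8.659.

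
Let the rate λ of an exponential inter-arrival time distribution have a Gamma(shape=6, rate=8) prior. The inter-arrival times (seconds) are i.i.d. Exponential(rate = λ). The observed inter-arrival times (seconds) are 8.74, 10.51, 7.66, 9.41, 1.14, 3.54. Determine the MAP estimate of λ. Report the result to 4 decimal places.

λ̂_MAP = 0.2245

The Exponential(rate=λ) likelihood is ∝ λ^n e^(−λΣtᵢ). Here n = 6 and Σtᵢ = 8.74 + 10.51 + 7.66 + 9.41 + 1.14 + 3.54 = 41.
Posterior ∝ λ^5e^(−8λ) · λ^6e^(−41λ) = λ^11e^(−49λ), i.e. Gamma(12, 49).
Mode = (a−1)/b = 11/49 ≈ 0.2245.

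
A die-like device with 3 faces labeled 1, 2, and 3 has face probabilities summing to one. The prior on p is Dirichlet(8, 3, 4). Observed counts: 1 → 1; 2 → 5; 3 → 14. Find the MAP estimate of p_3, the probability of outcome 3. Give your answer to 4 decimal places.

MAP estimate: 0.5313

The posterior is Dirichlet(αᵢ + nᵢ) = Dirichlet(9, 8, 18).
For a Dirichlet(a₁,…,a_K) with all aᵢ > 1, the mode has j-th component (aⱼ − 1)/(Σaᵢ − K).
Here Σaᵢ = 35 and K = 3, so p_3 = (18 − 1)/(35 − 3) = 17/32 ≈ 0.5313.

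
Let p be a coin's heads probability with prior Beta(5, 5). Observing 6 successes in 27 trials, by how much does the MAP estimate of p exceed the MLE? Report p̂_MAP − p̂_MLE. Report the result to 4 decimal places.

MAP − MLE = 0.0635

Posterior is Beta(11, 26); MAP = (11−1)/(37−2) = 10/35 ≈ 0.28571.
MLE ignores the prior: p̂_MLE = k/n = 6/27 ≈ 0.22222.
Difference = 10/35 − 6/27 = 4/63 ≈ 0.0635.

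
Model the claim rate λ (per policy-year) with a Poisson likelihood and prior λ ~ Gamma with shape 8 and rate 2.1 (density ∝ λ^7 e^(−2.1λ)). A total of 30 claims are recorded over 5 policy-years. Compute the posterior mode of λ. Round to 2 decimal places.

λ̂_MAP = 5.21

Σxᵢ = 30, n = 5.
Posterior ∝ λ^7e^(−2.1λ) · λ^30e^(−5λ) = λ^37e^(−7.1λ), i.e. Gamma(shape=38, rate=7.1).
The mode of a Gamma(a, b) with a ≥ 1 (shape–rate) is (a−1)/b = 37/7.1 ≈ 5.21.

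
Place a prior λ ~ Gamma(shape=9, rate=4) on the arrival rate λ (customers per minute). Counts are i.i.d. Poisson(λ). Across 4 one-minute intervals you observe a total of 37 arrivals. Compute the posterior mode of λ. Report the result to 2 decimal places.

Σxᵢ = 37, n = 4.
Posterior ∝ λ^8e^(−4λ) · λ^37e^(−4λ) = λ^45e^(−8λ), i.e. Gamma(shape=46, rate=8).
The mode of a Gamma(a, b) with a ≥ 1 (shape–rate) is (a−1)/b = 45/8 ≈ 5.63.

λ̂_MAP = 5.63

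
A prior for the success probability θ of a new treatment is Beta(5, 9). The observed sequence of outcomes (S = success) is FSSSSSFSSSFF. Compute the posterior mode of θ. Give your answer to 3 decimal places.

Prior: Beta(5, 9).
Data: 8 successes in 12 trials (from the sequence). The binomial likelihood contributes θ^8(1−θ)^4, so the posterior is Beta(5+8, 9+4) = Beta(13, 13).
For Beta(a, b) with a, b > 1 the mode is (a−1)/(a+b−2) = 12/24 ≈ 0.500.

θ̂_MAP = 0.500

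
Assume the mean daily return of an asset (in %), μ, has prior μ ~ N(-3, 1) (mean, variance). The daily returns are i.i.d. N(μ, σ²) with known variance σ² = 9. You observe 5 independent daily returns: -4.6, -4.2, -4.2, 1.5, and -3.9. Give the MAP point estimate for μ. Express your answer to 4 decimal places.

μ̂_MAP = -3.0286

n = 5; x̄ = ((-4.6) + (-4.2) + (-4.2) + 1.5 + (-3.9))/5 = -15.4/5 = -3.08.
For a Normal prior and Normal likelihood with known variance, the posterior is Normal; its mode equals its mean, the precision-weighted average.
Prior precision 1/σ₀² = 1/1 = 1; data precision n/σ² = 5/9.
μ̂ = (1·(-3) + (5/9)·(-3.08)) / (1 + 5/9) = (-212/45)/(14/9) = -106/35 ≈ -3.0286.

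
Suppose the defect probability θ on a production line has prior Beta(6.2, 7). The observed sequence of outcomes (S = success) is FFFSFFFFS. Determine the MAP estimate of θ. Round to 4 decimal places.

Prior: Beta(6.2, 7).
Data: 2 successes in 9 trials (from the sequence). The binomial likelihood contributes θ^2(1−θ)^7, so the posterior is Beta(6.2+2, 7+7) = Beta(8.2, 14).
For Beta(a, b) with a, b > 1 the mode is (a−1)/(a+b−2) = 7.2/20.2 ≈ 0.3564.

θ̂_MAP = 0.3564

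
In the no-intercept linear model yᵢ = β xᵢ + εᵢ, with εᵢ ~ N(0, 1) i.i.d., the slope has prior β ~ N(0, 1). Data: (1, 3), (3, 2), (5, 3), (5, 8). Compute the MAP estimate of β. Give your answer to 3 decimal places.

log p(β | y) = −Σ(yᵢ − βxᵢ)²/(2·1) − β²/(2·1) + const.
Setting the derivative to zero: Σxᵢ(yᵢ − βxᵢ)/1 − β/1 = 0, so β = Σxᵢyᵢ / (Σxᵢ² + σ²/τ²).
Σxᵢyᵢ = 1·3 + 3·2 + 5·3 + 5·8 = 64; Σxᵢ² = 60; σ²/τ² = 1.
β̂_MAP = 64 / (60 + 1) = 64/61 ≈ 1.049.

β̂_MAP = 1.049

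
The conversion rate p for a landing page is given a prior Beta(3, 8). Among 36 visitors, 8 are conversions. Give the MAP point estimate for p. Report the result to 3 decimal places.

p̂_MAP = 0.222

Prior: Beta(3, 8).
Data: 8 successes in 36 trials. The binomial likelihood contributes p^8(1−p)^28, so the posterior is Beta(3+8, 8+28) = Beta(11, 36).
For Beta(a, b) with a, b > 1 the mode is (a−1)/(a+b−2) = 10/45 ≈ 0.222.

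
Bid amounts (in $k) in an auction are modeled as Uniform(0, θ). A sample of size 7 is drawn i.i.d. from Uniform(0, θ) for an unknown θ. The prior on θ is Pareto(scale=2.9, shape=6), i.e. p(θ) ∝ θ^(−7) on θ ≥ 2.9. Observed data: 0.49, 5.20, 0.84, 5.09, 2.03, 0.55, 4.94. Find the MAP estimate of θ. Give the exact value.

The Uniform(0, θ) likelihood is θ^(−n) for θ ≥ max(xᵢ), zero otherwise. Here max(xᵢ) = 5.20.
Posterior ∝ θ^(−7) · θ^(−7) = θ^(−14) on θ ≥ max(2.9, 5.20) = 5.20.
This density is strictly decreasing in θ, so the posterior mode lies at the lower boundary of the support.

θ̂_MAP = 5.20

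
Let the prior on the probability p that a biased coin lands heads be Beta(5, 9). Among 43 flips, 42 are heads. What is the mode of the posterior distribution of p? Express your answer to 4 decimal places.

p̂_MAP = 0.8364

Prior: Beta(5, 9).
Data: 42 successes in 43 trials. The binomial likelihood contributes p^42(1−p)^1, so the posterior is Beta(5+42, 9+1) = Beta(47, 10).
For Beta(a, b) with a, b > 1 the mode is (a−1)/(a+b−2) = 46/55 ≈ 0.8364.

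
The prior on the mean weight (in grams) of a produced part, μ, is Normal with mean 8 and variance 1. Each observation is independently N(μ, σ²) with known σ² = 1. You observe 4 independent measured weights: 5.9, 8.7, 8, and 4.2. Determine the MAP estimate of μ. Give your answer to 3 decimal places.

n = 4; x̄ = (5.9 + 8.7 + 8 + 4.2)/4 = 26.8/4 = 6.7.
For a Normal prior and Normal likelihood with known variance, the posterior is Normal; its mode equals its mean, the precision-weighted average.
Prior precision 1/σ₀² = 1/1 = 1; data precision n/σ² = 4/1 = 4.
μ̂ = (1·8 + 4·6.7) / (1 + 4) = 34.8/5 = 6.960.

μ̂_MAP = 6.960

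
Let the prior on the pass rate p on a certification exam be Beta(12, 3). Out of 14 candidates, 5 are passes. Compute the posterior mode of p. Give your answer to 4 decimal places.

Prior: Beta(12, 3).
Data: 5 successes in 14 trials. The binomial likelihood contributes p^5(1−p)^9, so the posterior is Beta(12+5, 3+9) = Beta(17, 12).
For Beta(a, b) with a, b > 1 the mode is (a−1)/(a+b−2) = 16/27 ≈ 0.5926.

p̂_MAP = 0.5926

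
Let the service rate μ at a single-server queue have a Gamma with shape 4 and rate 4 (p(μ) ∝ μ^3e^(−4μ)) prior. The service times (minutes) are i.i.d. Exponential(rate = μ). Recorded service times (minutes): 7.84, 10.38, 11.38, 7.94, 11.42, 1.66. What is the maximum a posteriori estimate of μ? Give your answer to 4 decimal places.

μ̂_MAP = 0.1648

The Exponential(rate=μ) likelihood is ∝ μ^n e^(−μΣtᵢ). Here n = 6 and Σtᵢ = 7.84 + 10.38 + 11.38 + 7.94 + 11.42 + 1.66 = 50.62.
Posterior ∝ μ^3e^(−4μ) · μ^6e^(−50.62μ) = μ^9e^(−54.62μ), i.e. Gamma(10, 54.62).
Mode = (a−1)/b = 9/54.62 ≈ 0.1648.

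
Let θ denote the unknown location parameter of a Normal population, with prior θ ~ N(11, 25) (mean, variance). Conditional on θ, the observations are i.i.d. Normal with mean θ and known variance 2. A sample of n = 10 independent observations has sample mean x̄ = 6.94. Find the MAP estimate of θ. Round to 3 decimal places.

n = 10, x̄ = 6.94.
For a Normal prior and Normal likelihood with known variance, the posterior is Normal; its mode equals its mean, the precision-weighted average.
Prior precision 1/σ₀² = 1/25 = 0.04; data precision n/σ² = 10/2 = 5.
θ̂ = (0.04·11 + 5·6.94) / (0.04 + 5) = 35.14/5.04 = 251/36 ≈ 6.972.

θ̂_MAP = 6.972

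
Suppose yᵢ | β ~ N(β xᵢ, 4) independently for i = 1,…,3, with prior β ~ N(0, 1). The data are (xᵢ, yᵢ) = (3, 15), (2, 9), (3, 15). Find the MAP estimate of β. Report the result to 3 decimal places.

log p(β | y) = −Σ(yᵢ − βxᵢ)²/(2·4) − β²/(2·1) + const.
Setting the derivative to zero: Σxᵢ(yᵢ − βxᵢ)/4 − β/1 = 0, so β = Σxᵢyᵢ / (Σxᵢ² + σ²/τ²).
Σxᵢyᵢ = 3·15 + 2·9 + 3·15 = 108; Σxᵢ² = 22; σ²/τ² = 4.
β̂_MAP = 108 / (22 + 4) = 108/26 ≈ 4.154.

β̂_MAP = 4.154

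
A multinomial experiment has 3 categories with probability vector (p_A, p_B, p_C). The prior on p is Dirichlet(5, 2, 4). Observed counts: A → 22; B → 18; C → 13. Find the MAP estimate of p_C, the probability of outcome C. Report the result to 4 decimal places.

The posterior is Dirichlet(αᵢ + nᵢ) = Dirichlet(27, 20, 17).
For a Dirichlet(a₁,…,a_K) with all aᵢ > 1, the mode has j-th component (aⱼ − 1)/(Σaᵢ − K).
Here Σaᵢ = 64 and K = 3, so p_C = (17 − 1)/(64 − 3) = 16/61 ≈ 0.2623.

MAP estimate of p_C = 0.2623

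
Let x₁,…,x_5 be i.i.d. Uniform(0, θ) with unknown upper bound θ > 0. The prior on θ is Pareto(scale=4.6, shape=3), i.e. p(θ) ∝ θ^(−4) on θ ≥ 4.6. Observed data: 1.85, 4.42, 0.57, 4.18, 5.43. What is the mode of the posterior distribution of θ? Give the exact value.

The Uniform(0, θ) likelihood is θ^(−n) for θ ≥ max(xᵢ), zero otherwise. Here max(xᵢ) = 5.43.
Posterior ∝ θ^(−4) · θ^(−5) = θ^(−9) on θ ≥ max(4.6, 5.43) = 5.43.
This density is strictly decreasing in θ, so the posterior mode lies at the lower boundary of the support.

θ̂_MAP = 5.43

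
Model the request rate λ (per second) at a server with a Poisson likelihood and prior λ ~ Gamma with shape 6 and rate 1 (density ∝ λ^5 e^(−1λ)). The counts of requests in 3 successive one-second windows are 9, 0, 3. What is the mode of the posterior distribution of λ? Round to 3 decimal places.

Σxᵢ = 9+0+3 = 12, with n = 3.
Posterior ∝ λ^5e^(−1λ) · λ^12e^(−3λ) = λ^17e^(−4λ), i.e. Gamma(shape=18, rate=4).
The mode of a Gamma(a, b) with a ≥ 1 (shape–rate) is (a−1)/b = 17/4 ≈ 4.250.

λ̂_MAP = 4.250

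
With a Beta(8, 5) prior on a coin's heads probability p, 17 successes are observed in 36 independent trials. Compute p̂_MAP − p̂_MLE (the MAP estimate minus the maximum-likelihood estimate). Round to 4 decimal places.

MAP − MLE = 0.0384

Posterior is Beta(25, 24); MAP = (25−1)/(49−2) = 24/47 ≈ 0.51064.
MLE ignores the prior: p̂_MLE = k/n = 17/36 ≈ 0.47222.
Difference = 24/47 − 17/36 = 65/1692 ≈ 0.0384.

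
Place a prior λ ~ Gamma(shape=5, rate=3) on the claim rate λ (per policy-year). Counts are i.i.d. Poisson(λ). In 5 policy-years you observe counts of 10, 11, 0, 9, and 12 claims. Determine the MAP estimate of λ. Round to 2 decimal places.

Σxᵢ = 10+11+0+9+12 = 42, with n = 5.
Posterior ∝ λ^4e^(−3λ) · λ^42e^(−5λ) = λ^46e^(−8λ), i.e. Gamma(shape=47, rate=8).
The mode of a Gamma(a, b) with a ≥ 1 (shape–rate) is (a−1)/b = 46/8 ≈ 5.75.

λ̂_MAP = 5.75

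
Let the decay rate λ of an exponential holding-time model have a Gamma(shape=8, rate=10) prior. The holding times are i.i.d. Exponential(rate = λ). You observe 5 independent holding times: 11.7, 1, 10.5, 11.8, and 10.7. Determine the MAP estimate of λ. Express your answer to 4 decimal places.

The Exponential(rate=λ) likelihood is ∝ λ^n e^(−λΣtᵢ). Here n = 5 and Σtᵢ = 11.7 + 1 + 10.5 + 11.8 + 10.7 = 45.7.
Posterior ∝ λ^7e^(−10λ) · λ^5e^(−45.7λ) = λ^12e^(−55.7λ), i.e. Gamma(13, 55.7).
Mode = (a−1)/b = 12/55.7 ≈ 0.2154.

λ̂_MAP = 0.2154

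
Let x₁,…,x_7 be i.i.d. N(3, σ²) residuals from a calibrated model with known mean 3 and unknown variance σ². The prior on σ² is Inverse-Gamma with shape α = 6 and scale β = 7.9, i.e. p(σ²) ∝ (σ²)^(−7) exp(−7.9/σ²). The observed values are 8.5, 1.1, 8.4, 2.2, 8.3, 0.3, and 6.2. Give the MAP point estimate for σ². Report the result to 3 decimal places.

σ̂²_MAP = 5.956

Sum of squared deviations about the known mean: SS = (8.5−3)² + (1.1−3)² + (8.4−3)² + (2.2−3)² + (8.3−3)² + (0.3−3)² + (6.2−3)² = 109.28.
The Normal likelihood contributes (σ²)^(−n/2) exp(−SS/(2σ²)), so the posterior is Inverse-Gamma(α + n/2, β + SS/2) = Inverse-Gamma(9.5, 62.54).
The mode of Inverse-Gamma(a, b) is b/(a+1) = 62.54/10.5 ≈ 5.956.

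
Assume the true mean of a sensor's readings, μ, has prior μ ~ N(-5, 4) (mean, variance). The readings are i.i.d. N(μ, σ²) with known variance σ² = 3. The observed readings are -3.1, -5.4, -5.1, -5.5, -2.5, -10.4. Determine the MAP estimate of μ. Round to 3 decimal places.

n = 6; x̄ = ((-3.1) + (-5.4) + (-5.1) + (-5.5) + (-2.5) + (-10.4))/6 = -32/6 = -16/3 ≈ -5.3333.
For a Normal prior and Normal likelihood with known variance, the posterior is Normal; its mode equals its mean, the precision-weighted average.
Prior precision 1/σ₀² = 1/4 = 0.25; data precision n/σ² = 6/3 = 2.
μ̂ = (0.25·(-5) + 2·(-16/3)) / (0.25 + 2) = (-143/12)/2.25 = -143/27 ≈ -5.296.

μ̂_MAP = -5.296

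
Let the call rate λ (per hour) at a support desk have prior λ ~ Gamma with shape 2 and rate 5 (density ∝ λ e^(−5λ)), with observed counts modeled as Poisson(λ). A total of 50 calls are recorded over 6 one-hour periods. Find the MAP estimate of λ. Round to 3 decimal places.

λ̂_MAP = 4.636

Σxᵢ = 50, n = 6.
Posterior ∝ λe^(−5λ) · λ^50e^(−6λ) = λ^51e^(−11λ), i.e. Gamma(shape=52, rate=11).
The mode of a Gamma(a, b) with a ≥ 1 (shape–rate) is (a−1)/b = 51/11 ≈ 4.636.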